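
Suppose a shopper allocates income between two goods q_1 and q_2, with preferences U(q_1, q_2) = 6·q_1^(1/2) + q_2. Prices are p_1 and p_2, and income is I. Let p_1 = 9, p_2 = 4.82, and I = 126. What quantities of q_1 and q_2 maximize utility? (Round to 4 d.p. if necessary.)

Utility is quasi-linear in q_2; the FOC for q_1 is 3/√q_1 = p_1/p_2.
Solve: √q_1 = 3·p_2/p_1, so q_1*(p_1,p_2) = (3·p_2/p_1)², and q_2* = (I − p_1·q_1*)/p_2.
Plugging in: q_1* = (3·4.82/9)² = 2.5814, q_2* = 21.3211.

q_1* = 2.5814, q_2* = 21.3211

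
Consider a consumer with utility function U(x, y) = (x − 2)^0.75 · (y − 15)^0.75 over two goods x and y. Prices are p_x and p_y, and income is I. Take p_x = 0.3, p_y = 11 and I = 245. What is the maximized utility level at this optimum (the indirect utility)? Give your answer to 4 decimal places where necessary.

V = 102.1646

Let x' = x−2, y' = y−15. MRS = y'/x' = p_x/p_y.
After buying the subsistence bundle (2, 15), a share 0.5 of the remaining income goes to x: x* = 2 + 0.5·(I − 2p_x − 15p_y)/p_x.
Discretionary income = 245 − 2·0.3 − 15·11 = 79.4; x* = 2 + 0.5·79.4/0.3 = 134.3333; y* = 15 + 0.5·79.4/11 = 18.6091.
Utility at the optimum: U(134.3333, 18.6091) = 102.1646.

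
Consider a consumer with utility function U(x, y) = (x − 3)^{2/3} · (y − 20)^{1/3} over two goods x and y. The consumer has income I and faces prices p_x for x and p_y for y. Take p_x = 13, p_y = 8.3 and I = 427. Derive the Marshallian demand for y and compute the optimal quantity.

y* = 28.9157

Let x' = x−3, y' = y−20. MRS = 2·y'/x' = p_x/p_y.
Substituting into the budget: x* = 3 + 2/3·(I − 3·p_x − 20·p_y)/p_x, and y* = 20 + 1/3·(…)/p_y.
Discretionary income = 427 − 3·13 − 20·8.3 = 222; y* = 20 + 1/3·222/8.3 = 28.9157.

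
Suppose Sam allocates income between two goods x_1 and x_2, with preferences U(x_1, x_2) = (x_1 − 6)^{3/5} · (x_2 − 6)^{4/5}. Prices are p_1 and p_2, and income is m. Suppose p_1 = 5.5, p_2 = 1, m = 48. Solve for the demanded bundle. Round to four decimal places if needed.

x_1* = 6.7013, x_2* = 11.1429

Substituting into the budget: x_1* = 6 + 3/7·(m − 6·p_1 − 6·p_2)/p_1, and x_2* = 6 + 4/7·(…)/p_2.
Discretionary income = 48 − 6·5.5 − 6·1 = 9; x_1* = 6 + 3/7·9/5.5 = 6.7013; x_2* = 6 + 4/7·9/1 = 11.1429.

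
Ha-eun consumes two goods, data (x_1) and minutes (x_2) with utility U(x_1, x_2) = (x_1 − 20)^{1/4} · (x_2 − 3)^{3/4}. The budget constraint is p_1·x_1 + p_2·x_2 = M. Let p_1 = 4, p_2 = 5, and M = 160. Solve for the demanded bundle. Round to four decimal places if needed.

x_1* = 24.0625, x_2* = 12.75

Let x_1' = x_1−20, x_2' = x_2−3. MRS = (1/3)·x_2'/x_1' = p_1/p_2.
Substituting into the budget: x_1* = 20 + 0.25·(M − 20·p_1 − 3·p_2)/p_1, and x_2* = 3 + 0.75·(…)/p_2.
Discretionary income = 160 − 20·4 − 3·5 = 65; x_1* = 20 + 0.25·65/4 = 24.0625; x_2* = 3 + 0.75·65/5 = 12.75.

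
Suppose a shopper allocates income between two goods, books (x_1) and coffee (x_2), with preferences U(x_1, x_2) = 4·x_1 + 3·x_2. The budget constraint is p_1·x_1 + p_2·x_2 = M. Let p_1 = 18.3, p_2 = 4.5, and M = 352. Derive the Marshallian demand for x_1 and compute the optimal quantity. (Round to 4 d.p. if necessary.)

Perfect substitutes: compare marginal utility per dollar. 4/p_1 vs 3/p_2 → 0.2186 vs 0.6667.
x_2 gives more utility per dollar, so spend all income on x_2: x_2* = M/p_2, x_1* = 0.
Numerically: x_1* = 0, x_2* = 78.2222.

x_1* = 0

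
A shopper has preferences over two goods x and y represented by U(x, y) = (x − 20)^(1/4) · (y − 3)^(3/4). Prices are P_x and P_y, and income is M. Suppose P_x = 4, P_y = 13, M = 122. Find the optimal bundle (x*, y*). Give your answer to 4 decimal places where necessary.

x* = 20.1875, y* = 3.1731

After buying the subsistence bundle (20, 3), a share 0.25 of the remaining income goes to x: x* = 20 + 0.25·(M − 20P_x − 3P_y)/P_x.
Discretionary income = 122 − 20·4 − 3·13 = 3; x* = 20 + 0.25·3/4 = 20.1875; y* = 3 + 0.75·3/13 = 3.1731.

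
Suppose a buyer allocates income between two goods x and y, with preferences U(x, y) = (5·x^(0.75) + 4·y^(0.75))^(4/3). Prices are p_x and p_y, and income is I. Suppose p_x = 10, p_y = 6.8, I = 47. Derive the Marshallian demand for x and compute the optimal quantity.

From the CES first-order condition, (5/4)·(y/x)^(0.25) = p_x/p_y.
Hence y/x = ((4/5)·p_x/p_y)^(1/(0.25)), i.e. raised to the 4 power.
Substitute y = (y/x)·x into the budget: x* = I/(p_x + p_y·(y/x)).
Numerically y/x = 1.915686, so x* = 47/(10 + 6.8·1.915686) = 2.0411.

x* = 2.0411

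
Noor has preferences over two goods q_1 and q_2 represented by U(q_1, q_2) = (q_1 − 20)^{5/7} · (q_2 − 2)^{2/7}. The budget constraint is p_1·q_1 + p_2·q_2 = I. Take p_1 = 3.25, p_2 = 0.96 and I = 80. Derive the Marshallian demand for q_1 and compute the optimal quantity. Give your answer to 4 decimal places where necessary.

Let q_1' = q_1−20, q_2' = q_2−2. MRS = (5/2)·q_2'/q_1' = p_1/p_2.
After buying the subsistence bundle (20, 2), a share 5/7 of the remaining income goes to q_1: q_1* = 20 + 5/7·(I − 20p_1 − 2p_2)/p_1.
Discretionary income = 80 − 20·3.25 − 2·0.96 = 13.08; q_1* = 20 + 5/7·13.08/3.25 = 22.8747.

q_1* = 22.8747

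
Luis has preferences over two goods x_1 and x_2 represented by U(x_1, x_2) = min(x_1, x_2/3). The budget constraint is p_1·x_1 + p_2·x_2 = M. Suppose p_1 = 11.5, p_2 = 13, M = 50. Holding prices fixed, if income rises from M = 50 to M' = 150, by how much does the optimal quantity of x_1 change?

With perfect complements, no substitution: consume in ratio x_1:x_2 = 1:3.
Budget: p_1·x_1 + p_2·3·x_1 = M, so (p_1 + 3·p_2)·x_1 = M.
Demand: x_1*(p_1,p_2,M) = M/(p_1 + 3·p_2), x_2* = 3·M/(p_1 + 3·p_2).
Here 11.5 + 3·13 = 50.5, giving x_1* = 0.9901.
At M' = 150: x_1* = 2.9703. Change: 2.9703 − 0.9901 = 1.9802.

Δx_1* = 1.9802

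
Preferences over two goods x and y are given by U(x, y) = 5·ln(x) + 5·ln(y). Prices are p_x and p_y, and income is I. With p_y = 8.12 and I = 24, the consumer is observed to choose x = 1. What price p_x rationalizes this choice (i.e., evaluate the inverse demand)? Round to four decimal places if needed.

p_x = 12

The MRS is y/x. Set MRS = p_x/p_y.
Rearranging, p_y·y = p_x·x. Substituting into the budget gives p_x·x·(1 + 1) = I.
Demand: x*(p_x,p_y,I) = 0.5·I/p_x and y* = 0.5·I/p_y.
Set x* = 1 in the demand function and solve for p_x: p_x = 12.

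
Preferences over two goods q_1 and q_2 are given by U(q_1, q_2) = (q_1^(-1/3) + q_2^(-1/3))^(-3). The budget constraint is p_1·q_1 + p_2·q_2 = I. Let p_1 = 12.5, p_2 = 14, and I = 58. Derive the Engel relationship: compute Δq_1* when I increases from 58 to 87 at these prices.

MU_q_1 ∝ q_1^(-4/3), MU_q_2 ∝ q_2^(-4/3), so MRS = (q_2/q_1)^(4/3) = p_1/p_2.
Hence q_2/q_1 = (p_1/p_2)^(1/(4/3)), i.e. raised to the 0.75 power.
Substitute q_2 = (q_2/q_1)·q_1 into the budget: q_1* = I/(p_1 + p_2·(q_2/q_1)).
Numerically q_2/q_1 = 0.918515, so q_1* = 58/(12.5 + 14·0.918515) = 2.2871.
At I' = 87: q_1* = 3.4307. Change: 3.4307 − 2.2871 = 1.1436.

Δq_1* = 1.1436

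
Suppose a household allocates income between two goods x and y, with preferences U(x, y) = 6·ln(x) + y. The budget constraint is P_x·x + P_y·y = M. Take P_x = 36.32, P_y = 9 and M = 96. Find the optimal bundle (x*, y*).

x* = 1.4868, y* = 4.6667

Set MRS = P_x/P_y: (6/x)/1 = P_x/P_y.
So x*(P_x,P_y) = 6·P_y/P_x, independent of income; and y* = (M − 6·P_y)/P_y.
At the given prices: x* = 6·9/36.32 = 1.4868, and y* = 4.6667.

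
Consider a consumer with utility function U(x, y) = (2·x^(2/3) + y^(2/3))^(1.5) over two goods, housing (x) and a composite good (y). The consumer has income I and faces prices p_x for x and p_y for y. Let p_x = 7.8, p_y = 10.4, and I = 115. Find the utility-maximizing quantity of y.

y* = 0.7264

MU_x ∝ 2·x^(-1/3), MU_y ∝ y^(-1/3), so MRS = 2·(y/x)^(1/3) = p_x/p_y.
Hence y/x = ((1/2)·p_x/p_y)^(1/(1/3)), i.e. raised to the 3 power.
With the ratio pinned down, the budget gives x* = I/(p_x + p_y·(y/x)) and y* = (y/x)·x*.
Numerically y/x = 0.052734, so x* = 115/(7.8 + 10.4·0.052734) = 13.775 and y* = 0.052734·13.775 = 0.7264.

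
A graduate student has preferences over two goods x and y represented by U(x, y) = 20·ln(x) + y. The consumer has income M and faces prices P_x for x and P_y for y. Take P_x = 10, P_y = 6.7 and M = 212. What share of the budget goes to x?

MU_x = 20/x, MU_y = 1. Tangency: 20/x = P_x/P_y.
So x*(P_x,P_y) = 20·P_y/P_x, independent of income; and y* = (M − 20·P_y)/P_y.
At the given prices: x* = 20·6.7/10 = 13.4, and y* = 11.6418.
Expenditure on x: 10·13.4 = 134; share = 0.6321.

share on x = 0.6321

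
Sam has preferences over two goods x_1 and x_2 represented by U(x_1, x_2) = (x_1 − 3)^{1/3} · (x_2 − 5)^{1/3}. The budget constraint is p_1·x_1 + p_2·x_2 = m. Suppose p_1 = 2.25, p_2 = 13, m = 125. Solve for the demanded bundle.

After buying the subsistence bundle (3, 5), a share 0.5 of the remaining income goes to x_1: x_1* = 3 + 0.5·(m − 3p_1 − 5p_2)/p_1.
Discretionary income = 125 − 3·2.25 − 5·13 = 53.25; x_1* = 3 + 0.5·53.25/2.25 = 14.8333; x_2* = 5 + 0.5·53.25/13 = 7.0481.

x_1* = 14.8333, x_2* = 7.0481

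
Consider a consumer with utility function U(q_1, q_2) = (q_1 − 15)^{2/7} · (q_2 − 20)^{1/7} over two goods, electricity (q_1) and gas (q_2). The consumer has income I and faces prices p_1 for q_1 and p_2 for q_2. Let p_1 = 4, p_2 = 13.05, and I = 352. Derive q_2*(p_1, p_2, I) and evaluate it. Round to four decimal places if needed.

This is Cobb-Douglas in (q_1−15, q_2−20): tangency gives 2/7·p_2·(q_2−20) = 1/7·p_1·(q_1−15).
Substituting into the budget: q_1* = 15 + 2/3·(I − 15·p_1 − 20·p_2)/p_1, and q_2* = 20 + 1/3·(…)/p_2.
Discretionary income = 352 − 15·4 − 20·13.05 = 31; q_2* = 20 + 1/3·31/13.05 = 20.7918.

q_2* = 20.7918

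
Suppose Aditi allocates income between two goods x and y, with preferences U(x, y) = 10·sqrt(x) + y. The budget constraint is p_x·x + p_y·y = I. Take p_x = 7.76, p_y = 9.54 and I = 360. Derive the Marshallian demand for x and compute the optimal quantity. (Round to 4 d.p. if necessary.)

x* = 37.7845

MU_x = 5/√x, MU_y = 1. Tangency: 5/√x = p_x/p_y.
Thus x* = (5·p_y/p_x)² — independent of I — with the rest of income spent on y.
Plugging in: x* = (5·9.54/7.76)² = 37.7845.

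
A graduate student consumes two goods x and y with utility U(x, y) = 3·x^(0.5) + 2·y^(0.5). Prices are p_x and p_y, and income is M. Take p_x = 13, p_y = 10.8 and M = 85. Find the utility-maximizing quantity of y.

y* = 2.743

From the CES first-order condition, (3/2)·(y/x)^(0.5) = p_x/p_y.
Solve for the ratio: y/x = [(2/3)·p_x/p_y]^(2).
Substitute y = (y/x)·x into the budget: x* = M/(p_x + p_y·(y/x)).
Numerically y/x = 0.643957, so x* = 85/(13 + 10.8·0.643957) = 4.2596 and y* = 0.643957·4.2596 = 2.743.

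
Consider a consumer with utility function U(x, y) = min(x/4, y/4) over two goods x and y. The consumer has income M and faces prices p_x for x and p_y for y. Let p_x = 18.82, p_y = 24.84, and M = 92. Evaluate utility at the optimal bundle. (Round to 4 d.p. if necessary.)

V = 0.5268

Leontief preferences: the optimum is at the kink where x/4 = y/4, i.e. y = x.
Budget: p_x·x + p_y·x = M, so (4·p_x + 4·p_y)·x = 4·M.
Demand: x*(p_x,p_y,M) = 4·M/(4·p_x + 4·p_y), y* = 4·M/(4·p_x + 4·p_y).
Here 4·18.82 + 4·24.84 = 174.64, giving x* = 2.1072 and y* = 2.1072.
Utility at the optimum: U(2.1072, 2.1072) = 0.5268.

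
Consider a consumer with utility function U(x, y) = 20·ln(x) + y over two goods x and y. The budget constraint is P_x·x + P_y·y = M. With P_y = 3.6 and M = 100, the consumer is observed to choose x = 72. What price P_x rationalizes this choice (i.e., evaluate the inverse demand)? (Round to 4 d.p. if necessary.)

P_x = 1

Set MRS = P_x/P_y: (20/x)/1 = P_x/P_y.
So x*(P_x,P_y) = 20·P_y/P_x, independent of income; and y* = (M − 20·P_y)/P_y.
Set x* = 72 in the demand function and solve for P_x: P_x = 1.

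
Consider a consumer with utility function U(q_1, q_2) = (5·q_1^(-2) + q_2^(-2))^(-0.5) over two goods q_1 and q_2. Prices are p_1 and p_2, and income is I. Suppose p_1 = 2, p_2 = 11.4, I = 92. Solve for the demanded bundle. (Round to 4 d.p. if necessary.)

q_1* = 16.0499, q_2* = 5.2544

From the CES first-order condition, 5·(q_2/q_1)^(3) = p_1/p_2.
Solve for the ratio: q_2/q_1 = [(1/5)·p_1/p_2]^(1/3).
With the ratio pinned down, the budget gives q_1* = I/(p_1 + p_2·(q_2/q_1)) and q_2* = (q_2/q_1)·q_1*.
Numerically q_2/q_1 = 0.32738, so q_1* = 92/(2 + 11.4·0.32738) = 16.0499 and q_2* = 0.32738·16.0499 = 5.2544.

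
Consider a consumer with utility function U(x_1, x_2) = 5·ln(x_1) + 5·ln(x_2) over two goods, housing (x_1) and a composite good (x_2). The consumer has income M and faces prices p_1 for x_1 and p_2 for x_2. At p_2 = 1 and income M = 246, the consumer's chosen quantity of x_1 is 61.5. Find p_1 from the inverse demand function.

p_1 = 2

Tangency: MRS = x_2/x_1 = p_1/p_2.
Rearranging, p_2·x_2 = p_1·x_1. Substituting into the budget gives p_1·x_1·(1 + 1) = M.
Demand: x_1*(p_1,p_2,M) = 0.5·M/p_1 and x_2* = 0.5·M/p_2.
Set x_1* = 61.5 in the demand function and solve for p_1: p_1 = 2.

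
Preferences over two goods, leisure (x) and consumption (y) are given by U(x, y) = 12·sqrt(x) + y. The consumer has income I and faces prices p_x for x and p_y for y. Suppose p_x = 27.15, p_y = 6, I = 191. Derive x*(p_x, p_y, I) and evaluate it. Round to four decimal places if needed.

x* = 1.7582

Plugging in: x* = (6·6/27.15)² = 1.7582.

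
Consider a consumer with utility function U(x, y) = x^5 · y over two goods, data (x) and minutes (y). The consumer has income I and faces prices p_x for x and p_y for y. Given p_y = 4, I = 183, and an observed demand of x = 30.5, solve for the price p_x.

p_x = 5

MU_x/MU_y = (5·y)/(x); tangency sets this equal to p_x/p_y.
So 5·p_y·y = p_x·x; combined with the budget, a share 5/6 of income goes to x.
Demand: x*(p_x,p_y,I) = 5/6·I/p_x and y* = 1/6·I/p_y.
Set x* = 30.5 in the demand function and solve for p_x: p_x = 5.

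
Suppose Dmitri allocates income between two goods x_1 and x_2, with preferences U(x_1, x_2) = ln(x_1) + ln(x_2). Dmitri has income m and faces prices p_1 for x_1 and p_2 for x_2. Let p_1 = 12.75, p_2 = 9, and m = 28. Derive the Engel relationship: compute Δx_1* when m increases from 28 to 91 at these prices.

Δx_1* = 2.4706

MU_x_1/MU_x_2 = (x_2)/(x_1); tangency sets this equal to p_1/p_2.
Rearranging, p_2·x_2 = p_1·x_1. Substituting into the budget gives p_1·x_1·(1 + 1) = m.
Demand: x_1*(p_1,p_2,m) = 0.5·m/p_1 and x_2* = 0.5·m/p_2.
At p_1=12.75, p_2=9, m=28: x_1* = 0.5·28/12.75 = 1.098.
At m' = 91: x_1* = 3.5686. Change: 3.5686 − 1.098 = 2.4706.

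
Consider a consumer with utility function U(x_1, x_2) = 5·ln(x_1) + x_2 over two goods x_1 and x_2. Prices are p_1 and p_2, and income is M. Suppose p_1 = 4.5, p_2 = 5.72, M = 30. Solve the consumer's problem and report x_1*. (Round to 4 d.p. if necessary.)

x_1* = 6.3556

Set MRS = p_1/p_2: (5/x_1)/1 = p_1/p_2.
So x_1*(p_1,p_2) = 5·p_2/p_1, independent of income; and x_2* = (M − 5·p_2)/p_2.
At the given prices: x_1* = 5·5.72/4.5 = 6.3556.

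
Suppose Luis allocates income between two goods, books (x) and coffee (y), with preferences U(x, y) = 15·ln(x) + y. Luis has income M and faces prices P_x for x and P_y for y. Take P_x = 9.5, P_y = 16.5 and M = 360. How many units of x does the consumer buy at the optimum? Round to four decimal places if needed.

x* = 26.0526

Set MRS = P_x/P_y: (15/x)/1 = P_x/P_y.
So x*(P_x,P_y) = 15·P_y/P_x, independent of income; and y* = (M − 15·P_y)/P_y.
At the given prices: x* = 15·16.5/9.5 = 26.0526.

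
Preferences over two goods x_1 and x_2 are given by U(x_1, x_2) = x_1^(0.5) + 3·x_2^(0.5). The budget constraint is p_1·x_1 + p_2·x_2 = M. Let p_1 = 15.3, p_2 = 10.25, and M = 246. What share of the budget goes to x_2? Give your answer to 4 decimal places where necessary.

MU_x_1 ∝ x_1^(-0.5), MU_x_2 ∝ 3·x_2^(-0.5), so MRS = (1/3)·(x_2/x_1)^(0.5) = p_1/p_2.
Hence x_2/x_1 = (3·p_1/p_2)^(1/(0.5)), i.e. raised to the 2 power.
Substitute x_2 = (x_2/x_1)·x_1 into the budget: x_1* = M/(p_1 + p_2·(x_2/x_1)).
Numerically x_2/x_1 = 20.052921, so x_1* = 246/(15.3 + 10.25·20.052921) = 1.1139 and x_2* = 20.052921·1.1139 = 22.3373.
Expenditure on x_2: 10.25·22.3373 = 228.9571; share = 0.9307.

share on x_2 = 0.9307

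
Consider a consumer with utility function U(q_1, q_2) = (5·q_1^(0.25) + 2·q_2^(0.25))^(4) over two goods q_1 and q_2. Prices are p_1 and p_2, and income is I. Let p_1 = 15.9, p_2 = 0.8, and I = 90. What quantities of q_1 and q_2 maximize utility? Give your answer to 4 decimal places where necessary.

MRS = MU_q_1/MU_q_2 = (5/2)·(q_2/q_1)^(0.75). Set equal to p_1/p_2.
Solve for the ratio: q_2/q_1 = [(2/5)·p_1/p_2]^(4/3).
With the ratio pinned down, the budget gives q_1* = I/(p_1 + p_2·(q_2/q_1)) and q_2* = (q_2/q_1)·q_1*.
Numerically q_2/q_1 = 15.866806, so q_1* = 90/(15.9 + 0.8·15.866806) = 3.1476 and q_2* = 15.866806·3.1476 = 49.942.

q_1* = 3.1476, q_2* = 49.942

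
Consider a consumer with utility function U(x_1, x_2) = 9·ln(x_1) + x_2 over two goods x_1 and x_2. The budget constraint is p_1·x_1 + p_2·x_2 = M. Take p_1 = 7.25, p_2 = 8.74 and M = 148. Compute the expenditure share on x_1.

MU_x_1 = 9/x_1, MU_x_2 = 1. Tangency: 9/x_1 = p_1/p_2.
So x_1*(p_1,p_2) = 9·p_2/p_1, independent of income; and x_2* = (M − 9·p_2)/p_2.
At the given prices: x_1* = 9·8.74/7.25 = 10.8497, and x_2* = 7.9336.
Expenditure on x_1: 7.25·10.8497 = 78.66; share = 0.5315.

share on x_1 = 0.5315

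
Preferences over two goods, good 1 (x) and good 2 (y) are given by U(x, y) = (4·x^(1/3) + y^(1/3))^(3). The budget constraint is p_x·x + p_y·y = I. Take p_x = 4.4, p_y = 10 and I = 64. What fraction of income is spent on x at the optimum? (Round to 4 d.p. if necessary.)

share on x = 0.9234

From the CES first-order condition, 4·(y/x)^(2/3) = p_x/p_y.
Hence y/x = ((1/4)·p_x/p_y)^(1/(2/3)), i.e. raised to the 1.5 power.
With the ratio pinned down, the budget gives x* = I/(p_x + p_y·(y/x)) and y* = (y/x)·x*.
Numerically y/x = 0.036483, so x* = 64/(4.4 + 10·0.036483) = 13.4318 and y* = 0.036483·13.4318 = 0.49.
Expenditure on x: 4.4·13.4318 = 59.0997; share = 0.9234.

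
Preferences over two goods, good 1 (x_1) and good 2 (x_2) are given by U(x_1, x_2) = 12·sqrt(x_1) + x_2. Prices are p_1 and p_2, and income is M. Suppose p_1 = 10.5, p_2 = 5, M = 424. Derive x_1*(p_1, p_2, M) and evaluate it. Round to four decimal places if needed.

Solve: √x_1 = 6·p_2/p_1, so x_1*(p_1,p_2) = (6·p_2/p_1)², and x_2* = (M − p_1·x_1*)/p_2.
Plugging in: x_1* = (6·5/10.5)² = 8.1633.

x_1* = 8.1633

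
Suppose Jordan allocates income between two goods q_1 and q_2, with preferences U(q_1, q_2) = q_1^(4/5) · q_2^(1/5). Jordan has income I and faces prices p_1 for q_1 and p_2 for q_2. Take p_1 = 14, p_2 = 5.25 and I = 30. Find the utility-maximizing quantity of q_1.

q_1* = 1.7143

MU_q_1/MU_q_2 = (0.8·q_2)/(0.2·q_1); tangency sets this equal to p_1/p_2.
Rearranging, p_2·q_2 = (1/4)·p_1·q_1. Substituting into the budget gives p_1·q_1·(1 + (1/4)) = I.
Demand: q_1*(p_1,p_2,I) = 0.8·I/p_1 and q_2* = 0.2·I/p_2.
At p_1=14, p_2=5.25, I=30: q_1* = 0.8·30/14 = 1.7143.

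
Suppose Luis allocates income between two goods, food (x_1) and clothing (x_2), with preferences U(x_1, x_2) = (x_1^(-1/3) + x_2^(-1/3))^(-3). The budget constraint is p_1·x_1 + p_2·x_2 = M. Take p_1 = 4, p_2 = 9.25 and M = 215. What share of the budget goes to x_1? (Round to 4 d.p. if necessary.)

MU_x_1 ∝ x_1^(-4/3), MU_x_2 ∝ x_2^(-4/3), so MRS = (x_2/x_1)^(4/3) = p_1/p_2.
Solve for the ratio: x_2/x_1 = [p_1/p_2]^(0.75).
Substitute x_2 = (x_2/x_1)·x_1 into the budget: x_1* = M/(p_1 + p_2·(x_2/x_1)).
Numerically x_2/x_1 = 0.53326, so x_1* = 215/(4 + 9.25·0.53326) = 24.069 and x_2* = 0.53326·24.069 = 12.835.
Expenditure on x_1: 4·24.069 = 96.276; share = 0.4478.

share on x_1 = 0.4478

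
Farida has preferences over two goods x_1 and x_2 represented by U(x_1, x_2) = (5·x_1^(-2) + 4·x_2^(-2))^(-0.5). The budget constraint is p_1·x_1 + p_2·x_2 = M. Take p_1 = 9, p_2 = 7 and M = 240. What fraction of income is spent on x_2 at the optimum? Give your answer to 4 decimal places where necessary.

From the CES first-order condition, (5/4)·(x_2/x_1)^(3) = p_1/p_2.
Solve for the ratio: x_2/x_1 = [(4/5)·p_1/p_2]^(1/3).
With the ratio pinned down, the budget gives x_1* = M/(p_1 + p_2·(x_2/x_1)) and x_2* = (x_2/x_1)·x_1*.
Numerically x_2/x_1 = 1.009435, so x_1* = 240/(9 + 7·1.009435) = 14.9383 and x_2* = 1.009435·14.9383 = 15.0793.
Expenditure on x_2: 7·15.0793 = 105.5549; share = 0.4398.

share on x_2 = 0.4398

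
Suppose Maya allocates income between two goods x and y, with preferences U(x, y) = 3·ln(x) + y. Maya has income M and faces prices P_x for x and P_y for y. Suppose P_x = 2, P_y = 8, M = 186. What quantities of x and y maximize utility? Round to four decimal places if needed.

x* = 12, y* = 20.25

At the given prices: x* = 3·8/2 = 12, and y* = 20.25.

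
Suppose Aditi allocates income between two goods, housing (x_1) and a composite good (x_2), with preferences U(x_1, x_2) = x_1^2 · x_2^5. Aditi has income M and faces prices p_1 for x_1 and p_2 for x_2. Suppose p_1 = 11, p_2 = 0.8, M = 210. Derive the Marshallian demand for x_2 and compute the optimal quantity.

x_2* = 187.5

MU_x_1/MU_x_2 = (2·x_2)/(5·x_1); tangency sets this equal to p_1/p_2.
Rearranging, p_2·x_2 = (5/2)·p_1·x_1. Substituting into the budget gives p_1·x_1·(1 + (5/2)) = M.
Demand: x_1*(p_1,p_2,M) = 2/7·M/p_1 and x_2* = 5/7·M/p_2.
At p_1=11, p_2=0.8, M=210: x_2* = 5/7·210/0.8 = 187.5.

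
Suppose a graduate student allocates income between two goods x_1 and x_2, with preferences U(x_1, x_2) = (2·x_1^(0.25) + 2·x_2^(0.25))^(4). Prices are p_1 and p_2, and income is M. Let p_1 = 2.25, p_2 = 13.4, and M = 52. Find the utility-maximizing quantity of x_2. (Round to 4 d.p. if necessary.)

x_2* = 1.3797

Substitute x_2 = (x_2/x_1)·x_1 into the budget: x_1* = M/(p_1 + p_2·(x_2/x_1)).
Numerically x_2/x_1 = 0.092634, so x_1* = 52/(2.25 + 13.4·0.092634) = 14.8942 and x_2* = 0.092634·14.8942 = 1.3797.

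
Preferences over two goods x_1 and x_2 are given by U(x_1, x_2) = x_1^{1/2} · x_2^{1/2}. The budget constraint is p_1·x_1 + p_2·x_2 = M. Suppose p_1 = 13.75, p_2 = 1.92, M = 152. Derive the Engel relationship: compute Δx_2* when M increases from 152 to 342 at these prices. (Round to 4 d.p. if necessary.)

Demand: x_1*(p_1,p_2,M) = 0.5·M/p_1 and x_2* = 0.5·M/p_2.
At p_1=13.75, p_2=1.92, M=152: x_2* = 0.5·152/1.92 = 39.5833.
At M' = 342: x_2* = 89.0625. Change: 89.0625 − 39.5833 = 49.4792.

Δx_2* = 49.4792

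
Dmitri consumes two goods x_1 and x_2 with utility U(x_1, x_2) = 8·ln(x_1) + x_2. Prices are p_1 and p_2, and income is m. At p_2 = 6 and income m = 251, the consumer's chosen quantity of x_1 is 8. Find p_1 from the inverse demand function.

MU_x_1 = 8/x_1, MU_x_2 = 1. Tangency: 8/x_1 = p_1/p_2.
So x_1*(p_1,p_2) = 8·p_2/p_1, independent of income; and x_2* = (m − 8·p_2)/p_2.
Set x_1* = 8 in the demand function and solve for p_1: p_1 = 6.

p_1 = 6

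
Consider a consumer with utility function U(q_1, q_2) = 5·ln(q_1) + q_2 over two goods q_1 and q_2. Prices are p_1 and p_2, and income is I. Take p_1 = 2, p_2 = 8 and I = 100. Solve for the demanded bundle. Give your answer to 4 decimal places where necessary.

q_1* = 20, q_2* = 7.5

Set MRS = p_1/p_2: (5/q_1)/1 = p_1/p_2.
So q_1*(p_1,p_2) = 5·p_2/p_1, independent of income; and q_2* = (I − 5·p_2)/p_2.
At the given prices: q_1* = 5·8/2 = 20, and q_2* = 7.5.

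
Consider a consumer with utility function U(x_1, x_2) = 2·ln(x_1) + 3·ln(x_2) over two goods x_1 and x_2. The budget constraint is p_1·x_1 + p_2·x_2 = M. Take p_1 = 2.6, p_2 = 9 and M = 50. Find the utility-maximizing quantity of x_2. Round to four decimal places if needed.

x_2* = 3.3333

Demand: x_1*(p_1,p_2,M) = 0.4·M/p_1 and x_2* = 0.6·M/p_2.
At p_1=2.6, p_2=9, M=50: x_2* = 0.6·50/9 = 3.3333.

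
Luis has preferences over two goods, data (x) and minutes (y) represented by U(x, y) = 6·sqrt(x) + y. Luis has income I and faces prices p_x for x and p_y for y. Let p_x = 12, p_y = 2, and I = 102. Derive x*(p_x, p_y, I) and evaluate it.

Utility is quasi-linear in y; the FOC for x is 3/√x = p_x/p_y.
Solve: √x = 3·p_y/p_x, so x*(p_x,p_y) = (3·p_y/p_x)², and y* = (I − p_x·x*)/p_y.
Plugging in: x* = (3·2/12)² = 0.25.

x* = 0.25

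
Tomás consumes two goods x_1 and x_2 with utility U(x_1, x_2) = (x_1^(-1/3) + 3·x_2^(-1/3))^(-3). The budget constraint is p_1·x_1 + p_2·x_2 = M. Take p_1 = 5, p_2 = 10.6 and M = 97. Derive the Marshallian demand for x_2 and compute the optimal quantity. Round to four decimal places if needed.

With the ratio pinned down, the budget gives x_1* = M/(p_1 + p_2·(x_2/x_1)) and x_2* = (x_2/x_1)·x_1*.
Numerically x_2/x_1 = 1.297445, so x_1* = 97/(5 + 10.6·1.297445) = 5.1725 and x_2* = 1.297445·5.1725 = 6.7111.

x_2* = 6.7111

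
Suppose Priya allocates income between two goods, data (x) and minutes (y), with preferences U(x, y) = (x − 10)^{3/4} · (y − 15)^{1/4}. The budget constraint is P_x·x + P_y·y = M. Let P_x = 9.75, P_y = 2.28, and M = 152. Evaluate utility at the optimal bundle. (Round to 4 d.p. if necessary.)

This is Cobb-Douglas in (x−10, y−15): tangency gives 0.75·P_y·(y−15) = 0.25·P_x·(x−10).
Substituting into the budget: x* = 10 + 0.75·(M − 10·P_x − 15·P_y)/P_x, and y* = 15 + 0.25·(…)/P_y.
Discretionary income = 152 − 10·9.75 − 15·2.28 = 20.3; x* = 10 + 0.75·20.3/9.75 = 11.5615; y* = 15 + 0.25·20.3/2.28 = 17.2259.
Utility at the optimum: U(11.5615, 17.2259) = 1.7062.

V = 1.7062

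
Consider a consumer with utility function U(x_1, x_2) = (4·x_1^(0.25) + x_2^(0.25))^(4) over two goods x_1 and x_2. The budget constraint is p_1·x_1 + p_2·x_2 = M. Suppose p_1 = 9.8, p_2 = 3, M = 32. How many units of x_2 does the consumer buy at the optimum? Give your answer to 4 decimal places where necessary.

MRS = MU_x_1/MU_x_2 = 4·(x_2/x_1)^(0.75). Set equal to p_1/p_2.
Solve for the ratio: x_2/x_1 = [(1/4)·p_1/p_2]^(4/3).
Substitute x_2 = (x_2/x_1)·x_1 into the budget: x_1* = M/(p_1 + p_2·(x_2/x_1)).
Numerically x_2/x_1 = 0.763355, so x_1* = 32/(9.8 + 3·0.763355) = 2.6468 and x_2* = 0.763355·2.6468 = 2.0204.

x_2* = 2.0204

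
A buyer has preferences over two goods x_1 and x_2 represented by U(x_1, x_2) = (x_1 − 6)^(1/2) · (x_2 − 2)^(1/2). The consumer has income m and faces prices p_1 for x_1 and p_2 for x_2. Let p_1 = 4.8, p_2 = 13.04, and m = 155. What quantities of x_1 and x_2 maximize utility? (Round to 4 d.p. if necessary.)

Discretionary income = 155 − 6·4.8 − 2·13.04 = 100.12; x_1* = 6 + 0.5·100.12/4.8 = 16.4292; x_2* = 2 + 0.5·100.12/13.04 = 5.839.

x_1* = 16.4292, x_2* = 5.839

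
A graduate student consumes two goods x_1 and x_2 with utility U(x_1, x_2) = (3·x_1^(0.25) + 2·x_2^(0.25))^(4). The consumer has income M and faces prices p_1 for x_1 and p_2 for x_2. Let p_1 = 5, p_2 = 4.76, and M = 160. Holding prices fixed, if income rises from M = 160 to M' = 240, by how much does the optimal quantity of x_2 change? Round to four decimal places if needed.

Δx_2* = 6.2498

MU_x_1 ∝ 3·x_1^(-0.75), MU_x_2 ∝ 2·x_2^(-0.75), so MRS = (3/2)·(x_2/x_1)^(0.75) = p_1/p_2.
Solve for the ratio: x_2/x_1 = [(2/3)·p_1/p_2]^(4/3).
With the ratio pinned down, the budget gives x_1* = M/(p_1 + p_2·(x_2/x_1)) and x_2* = (x_2/x_1)·x_1*.
Numerically x_2/x_1 = 0.621864, so x_1* = 160/(5 + 4.76·0.621864) = 20.1003 and x_2* = 0.621864·20.1003 = 12.4997.
At M' = 240: x_2* = 18.7495. Change: 18.7495 − 12.4997 = 6.2498.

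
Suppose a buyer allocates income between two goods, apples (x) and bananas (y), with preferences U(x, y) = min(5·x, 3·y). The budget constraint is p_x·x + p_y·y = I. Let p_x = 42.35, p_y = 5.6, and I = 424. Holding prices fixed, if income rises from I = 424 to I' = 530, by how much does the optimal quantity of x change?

Δx* = 2.051

Demand: x*(p_x,p_y,I) = 3·I/(3·p_x + 5·p_y), y* = 5·I/(3·p_x + 5·p_y).
Here 3·42.35 + 5·5.6 = 155.05, giving x* = 8.2038.
At I' = 530: x* = 10.2548. Change: 10.2548 − 8.2038 = 2.051.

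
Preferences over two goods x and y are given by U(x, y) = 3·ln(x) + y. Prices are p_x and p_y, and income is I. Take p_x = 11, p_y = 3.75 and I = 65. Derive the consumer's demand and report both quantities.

MU_x = 3/x, MU_y = 1. Tangency: 3/x = p_x/p_y.
So x*(p_x,p_y) = 3·p_y/p_x, independent of income; and y* = (I − 3·p_y)/p_y.
At the given prices: x* = 3·3.75/11 = 1.0227, and y* = 14.3333.

x* = 1.0227, y* = 14.3333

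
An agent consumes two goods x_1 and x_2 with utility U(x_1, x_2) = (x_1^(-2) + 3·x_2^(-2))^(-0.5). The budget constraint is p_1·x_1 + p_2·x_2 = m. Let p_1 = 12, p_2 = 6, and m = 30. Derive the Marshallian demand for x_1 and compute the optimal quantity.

With the ratio pinned down, the budget gives x_1* = m/(p_1 + p_2·(x_2/x_1)) and x_2* = (x_2/x_1)·x_1*.
Numerically x_2/x_1 = 1.817121, so x_1* = 30/(12 + 6·1.817121) = 1.3099.

x_1* = 1.3099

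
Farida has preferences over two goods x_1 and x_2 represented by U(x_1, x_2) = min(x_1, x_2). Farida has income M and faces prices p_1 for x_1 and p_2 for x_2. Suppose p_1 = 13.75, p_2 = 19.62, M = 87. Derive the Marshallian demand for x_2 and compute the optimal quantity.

x_2* = 2.6071

With perfect complements, no substitution: consume in ratio x_1:x_2 = 1:1.
Budget: p_1·x_1 + p_2·x_1 = M, so (p_1 + p_2)·x_1 = M.
Demand: x_1*(p_1,p_2,M) = M/(p_1 + p_2), x_2* = M/(p_1 + p_2).
Here 13.75 + 19.62 = 33.37, giving x_2* = 2.6071.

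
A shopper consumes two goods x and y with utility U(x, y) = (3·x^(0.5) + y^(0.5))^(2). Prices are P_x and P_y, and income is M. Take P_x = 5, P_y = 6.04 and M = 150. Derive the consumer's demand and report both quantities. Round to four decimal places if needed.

x* = 27.473, y* = 2.0918

MRS = MU_x/MU_y = 3·(y/x)^(0.5). Set equal to P_x/P_y.
Solve for the ratio: y/x = [(1/3)·P_x/P_y]^(2).
With the ratio pinned down, the budget gives x* = M/(P_x + P_y·(y/x)) and y* = (y/x)·x*.
Numerically y/x = 0.076142, so x* = 150/(5 + 6.04·0.076142) = 27.473 and y* = 0.076142·27.473 = 2.0918.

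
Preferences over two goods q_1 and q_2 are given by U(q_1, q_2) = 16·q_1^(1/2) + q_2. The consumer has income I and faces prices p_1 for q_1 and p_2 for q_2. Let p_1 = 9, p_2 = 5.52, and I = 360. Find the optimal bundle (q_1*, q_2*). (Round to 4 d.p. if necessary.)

MU_q_1 = 8/√q_1, MU_q_2 = 1. Tangency: 8/√q_1 = p_1/p_2.
Thus q_1* = (8·p_2/p_1)² — independent of I — with the rest of income spent on q_2.
Plugging in: q_1* = (8·5.52/9)² = 24.0754, q_2* = 25.9641.

q_1* = 24.0754, q_2* = 25.9641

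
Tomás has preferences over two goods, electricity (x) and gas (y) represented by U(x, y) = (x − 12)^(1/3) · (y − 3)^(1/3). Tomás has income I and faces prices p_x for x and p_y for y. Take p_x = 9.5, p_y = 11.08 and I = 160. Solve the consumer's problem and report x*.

This is Cobb-Douglas in (x−12, y−3): tangency gives 1/3·p_y·(y−3) = 1/3·p_x·(x−12).
Substituting into the budget: x* = 12 + 0.5·(I − 12·p_x − 3·p_y)/p_x, and y* = 3 + 0.5·(…)/p_y.
Discretionary income = 160 − 12·9.5 − 3·11.08 = 12.76; x* = 12 + 0.5·12.76/9.5 = 12.6716.

x* = 12.6716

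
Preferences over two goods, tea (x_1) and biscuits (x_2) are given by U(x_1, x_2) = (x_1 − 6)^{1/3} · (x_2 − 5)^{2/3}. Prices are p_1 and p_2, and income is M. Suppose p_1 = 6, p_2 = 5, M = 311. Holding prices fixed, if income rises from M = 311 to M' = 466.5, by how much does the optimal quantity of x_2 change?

Let x_1' = x_1−6, x_2' = x_2−5. MRS = (1/2)·x_2'/x_1' = p_1/p_2.
Substituting into the budget: x_1* = 6 + 1/3·(M − 6·p_1 − 5·p_2)/p_1, and x_2* = 5 + 2/3·(…)/p_2.
Discretionary income = 311 − 6·6 − 5·5 = 250; x_2* = 5 + 2/3·250/5 = 38.3333.
At M' = 466.5: x_2* = 59.0667. Change: 59.0667 − 38.3333 = 20.7333.

Δx_2* = 20.7333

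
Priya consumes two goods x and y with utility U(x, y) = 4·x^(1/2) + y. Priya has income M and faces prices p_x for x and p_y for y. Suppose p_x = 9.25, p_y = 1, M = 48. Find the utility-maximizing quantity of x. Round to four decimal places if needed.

x* = 0.0467

Set MRS = p_x/p_y: 2·x^(−1/2) = p_x/p_y.
Thus x* = (2·p_y/p_x)² — independent of M — with the rest of income spent on y.
Plugging in: x* = (2·1/9.25)² = 0.0467.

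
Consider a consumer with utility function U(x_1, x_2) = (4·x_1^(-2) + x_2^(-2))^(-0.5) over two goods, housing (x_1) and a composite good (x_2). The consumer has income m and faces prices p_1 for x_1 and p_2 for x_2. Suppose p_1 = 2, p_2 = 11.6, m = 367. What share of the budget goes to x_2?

From the CES first-order condition, 4·(x_2/x_1)^(3) = p_1/p_2.
Solve for the ratio: x_2/x_1 = [(1/4)·p_1/p_2]^(1/3).
With the ratio pinned down, the budget gives x_1* = m/(p_1 + p_2·(x_2/x_1)) and x_2* = (x_2/x_1)·x_1*.
Numerically x_2/x_1 = 0.350621, so x_1* = 367/(2 + 11.6·0.350621) = 60.4892 and x_2* = 0.350621·60.4892 = 21.2088.
Expenditure on x_2: 11.6·21.2088 = 246.0216; share = 0.6704.

share on x_2 = 0.6704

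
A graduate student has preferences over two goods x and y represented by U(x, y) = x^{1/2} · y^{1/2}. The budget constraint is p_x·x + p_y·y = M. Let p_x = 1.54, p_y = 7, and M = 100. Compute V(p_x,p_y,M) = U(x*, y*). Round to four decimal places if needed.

V = 15.2286

At p_x=1.54, p_y=7, M=100: x* = 0.5·100/1.54 = 32.4675, y* = 7.1429.
Utility at the optimum: U(32.4675, 7.1429) = 15.2286.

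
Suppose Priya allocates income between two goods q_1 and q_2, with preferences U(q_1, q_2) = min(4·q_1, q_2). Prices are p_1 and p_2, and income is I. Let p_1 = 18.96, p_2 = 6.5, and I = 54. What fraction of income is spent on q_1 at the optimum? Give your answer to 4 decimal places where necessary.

Demand: q_1*(p_1,p_2,I) = I/(p_1 + 4·p_2), q_2* = 4·I/(p_1 + 4·p_2).
Here 18.96 + 4·6.5 = 44.96, giving q_1* = 1.2011 and q_2* = 4.8043.
Expenditure on q_1: 18.96·1.2011 = 22.7722; share = 0.4217.

share on q_1 = 0.4217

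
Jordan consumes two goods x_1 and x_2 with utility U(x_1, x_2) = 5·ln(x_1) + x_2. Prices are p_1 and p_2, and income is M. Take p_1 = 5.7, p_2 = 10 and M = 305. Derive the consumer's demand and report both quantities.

MU_x_1 = 5/x_1, MU_x_2 = 1. Tangency: 5/x_1 = p_1/p_2.
So x_1*(p_1,p_2) = 5·p_2/p_1, independent of income; and x_2* = (M − 5·p_2)/p_2.
At the given prices: x_1* = 5·10/5.7 = 8.7719, and x_2* = 25.5.

x_1* = 8.7719, x_2* = 25.5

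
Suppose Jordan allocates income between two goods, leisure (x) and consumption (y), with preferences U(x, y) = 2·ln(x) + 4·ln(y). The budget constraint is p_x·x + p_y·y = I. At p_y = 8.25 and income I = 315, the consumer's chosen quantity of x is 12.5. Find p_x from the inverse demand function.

p_x = 8.4

MU_x/MU_y = (2·y)/(4·x); tangency sets this equal to p_x/p_y.
So 2·p_y·y = 4·p_x·x; combined with the budget, a share 1/3 of income goes to x.
Demand: x*(p_x,p_y,I) = 1/3·I/p_x and y* = 2/3·I/p_y.
Set x* = 12.5 in the demand function and solve for p_x: p_x = 8.4.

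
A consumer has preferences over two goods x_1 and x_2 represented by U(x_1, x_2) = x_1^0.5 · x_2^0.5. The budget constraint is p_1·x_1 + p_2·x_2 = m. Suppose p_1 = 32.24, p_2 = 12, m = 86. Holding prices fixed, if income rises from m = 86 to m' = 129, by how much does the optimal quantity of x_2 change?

Δx_2* = 1.7917

The MRS is x_2/x_1. Set MRS = p_1/p_2.
So 0.5·p_2·x_2 = 0.5·p_1·x_1; combined with the budget, a share 0.5 of income goes to x_1.
Demand: x_1*(p_1,p_2,m) = 0.5·m/p_1 and x_2* = 0.5·m/p_2.
At p_1=32.24, p_2=12, m=86: x_2* = 0.5·86/12 = 3.5833.
At m' = 129: x_2* = 5.375. Change: 5.375 − 3.5833 = 1.7917.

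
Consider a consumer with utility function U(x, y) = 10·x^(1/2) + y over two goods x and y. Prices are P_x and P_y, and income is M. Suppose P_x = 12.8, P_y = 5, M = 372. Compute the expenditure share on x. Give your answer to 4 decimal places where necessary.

share on x = 0.1313

Set MRS = P_x/P_y: 5·x^(−1/2) = P_x/P_y.
Solve: √x = 5·P_y/P_x, so x*(P_x,P_y) = (5·P_y/P_x)², and y* = (M − P_x·x*)/P_y.
Plugging in: x* = (5·5/12.8)² = 3.8147, y* = 64.6344.
Expenditure on x: 12.8·3.8147 = 48.8281; share = 0.1313.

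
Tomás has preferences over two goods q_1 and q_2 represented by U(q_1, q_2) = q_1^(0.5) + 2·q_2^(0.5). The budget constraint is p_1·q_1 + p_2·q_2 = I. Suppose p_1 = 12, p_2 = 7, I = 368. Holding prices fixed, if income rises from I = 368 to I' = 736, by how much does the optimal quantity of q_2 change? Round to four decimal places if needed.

Δq_2* = 45.8805

Substitute q_2 = (q_2/q_1)·q_1 into the budget: q_1* = I/(p_1 + p_2·(q_2/q_1)).
Numerically q_2/q_1 = 11.755102, so q_1* = 368/(12 + 7·11.755102) = 3.903 and q_2* = 11.755102·3.903 = 45.8805.
At I' = 736: q_2* = 91.761. Change: 91.761 − 45.8805 = 45.8805.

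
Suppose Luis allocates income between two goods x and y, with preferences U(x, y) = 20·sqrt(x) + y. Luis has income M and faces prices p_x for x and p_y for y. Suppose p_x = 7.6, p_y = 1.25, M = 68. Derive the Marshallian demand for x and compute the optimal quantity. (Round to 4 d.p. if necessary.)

x* = 2.7052

Set MRS = p_x/p_y: 10·x^(−1/2) = p_x/p_y.
Solve: √x = 10·p_y/p_x, so x*(p_x,p_y) = (10·p_y/p_x)², and y* = (M − p_x·x*)/p_y.
Plugging in: x* = (10·1.25/7.6)² = 2.7052.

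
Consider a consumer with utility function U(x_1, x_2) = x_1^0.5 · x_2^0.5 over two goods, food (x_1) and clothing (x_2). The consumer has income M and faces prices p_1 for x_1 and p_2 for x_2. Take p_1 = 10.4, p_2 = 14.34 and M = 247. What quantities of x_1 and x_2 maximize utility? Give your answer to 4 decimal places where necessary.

MU_x_1/MU_x_2 = (0.5·x_2)/(0.5·x_1); tangency sets this equal to p_1/p_2.
So 0.5·p_2·x_2 = 0.5·p_1·x_1; combined with the budget, a share 0.5 of income goes to x_1.
Demand: x_1*(p_1,p_2,M) = 0.5·M/p_1 and x_2* = 0.5·M/p_2.
At p_1=10.4, p_2=14.34, M=247: x_1* = 0.5·247/10.4 = 11.875, x_2* = 8.6123.

x_1* = 11.875, x_2* = 8.6123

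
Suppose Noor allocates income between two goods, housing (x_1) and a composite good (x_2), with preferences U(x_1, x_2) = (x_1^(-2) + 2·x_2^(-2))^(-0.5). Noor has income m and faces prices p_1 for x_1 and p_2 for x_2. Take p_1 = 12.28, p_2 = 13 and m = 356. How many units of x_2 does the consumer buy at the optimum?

From the CES first-order condition, (1/2)·(x_2/x_1)^(3) = p_1/p_2.
Hence x_2/x_1 = (2·p_1/p_2)^(1/(3)), i.e. raised to the 1/3 power.
Substitute x_2 = (x_2/x_1)·x_1 into the budget: x_1* = m/(p_1 + p_2·(x_2/x_1)).
Numerically x_2/x_1 = 1.236218, so x_1* = 356/(12.28 + 13·1.236218) = 12.557 and x_2* = 1.236218·12.557 = 15.5231.

x_2* = 15.5231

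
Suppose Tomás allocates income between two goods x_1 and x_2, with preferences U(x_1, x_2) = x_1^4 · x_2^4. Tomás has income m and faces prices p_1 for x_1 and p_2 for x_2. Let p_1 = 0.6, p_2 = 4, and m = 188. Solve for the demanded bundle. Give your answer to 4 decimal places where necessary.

x_1* = 156.6667, x_2* = 23.5

MU_x_1/MU_x_2 = (4·x_2)/(4·x_1); tangency sets this equal to p_1/p_2.
So 4·p_2·x_2 = 4·p_1·x_1; combined with the budget, a share 0.5 of income goes to x_1.
Demand: x_1*(p_1,p_2,m) = 0.5·m/p_1 and x_2* = 0.5·m/p_2.
At p_1=0.6, p_2=4, m=188: x_1* = 0.5·188/0.6 = 156.6667, x_2* = 23.5.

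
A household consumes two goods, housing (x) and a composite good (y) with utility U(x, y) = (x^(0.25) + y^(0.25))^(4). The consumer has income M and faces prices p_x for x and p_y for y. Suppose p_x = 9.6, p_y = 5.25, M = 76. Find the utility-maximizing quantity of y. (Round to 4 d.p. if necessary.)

y* = 7.9637

MRS = MU_x/MU_y = (y/x)^(0.75). Set equal to p_x/p_y.
Solve for the ratio: y/x = [p_x/p_y]^(4/3).
Substitute y = (y/x)·x into the budget: x* = M/(p_x + p_y·(y/x)).
Numerically y/x = 2.236055, so x* = 76/(9.6 + 5.25·2.236055) = 3.5615 and y* = 2.236055·3.5615 = 7.9637.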